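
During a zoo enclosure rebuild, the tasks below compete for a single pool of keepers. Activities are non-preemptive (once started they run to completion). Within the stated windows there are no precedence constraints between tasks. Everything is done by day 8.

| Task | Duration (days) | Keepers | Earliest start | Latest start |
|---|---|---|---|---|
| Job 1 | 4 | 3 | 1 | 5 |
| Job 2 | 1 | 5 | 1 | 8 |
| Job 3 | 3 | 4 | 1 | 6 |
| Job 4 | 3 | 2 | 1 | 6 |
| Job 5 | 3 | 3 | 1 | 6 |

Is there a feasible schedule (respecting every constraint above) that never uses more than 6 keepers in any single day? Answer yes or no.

Schedule Job 1@1, Job 2@5, Job 3@6, Job 4@6, Job 5@1: d1:6  d2:6  d3:6  d4:3  d5:5  d6:6  d7:6  d8:6 — peak 6 ≤ 6.

yes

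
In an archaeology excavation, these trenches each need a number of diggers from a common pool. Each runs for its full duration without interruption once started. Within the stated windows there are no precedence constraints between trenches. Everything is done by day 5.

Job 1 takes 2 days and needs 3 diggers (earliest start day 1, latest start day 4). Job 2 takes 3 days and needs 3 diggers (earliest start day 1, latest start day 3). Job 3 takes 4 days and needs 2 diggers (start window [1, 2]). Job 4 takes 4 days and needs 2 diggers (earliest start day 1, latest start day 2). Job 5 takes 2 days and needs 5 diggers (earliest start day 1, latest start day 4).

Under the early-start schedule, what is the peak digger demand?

15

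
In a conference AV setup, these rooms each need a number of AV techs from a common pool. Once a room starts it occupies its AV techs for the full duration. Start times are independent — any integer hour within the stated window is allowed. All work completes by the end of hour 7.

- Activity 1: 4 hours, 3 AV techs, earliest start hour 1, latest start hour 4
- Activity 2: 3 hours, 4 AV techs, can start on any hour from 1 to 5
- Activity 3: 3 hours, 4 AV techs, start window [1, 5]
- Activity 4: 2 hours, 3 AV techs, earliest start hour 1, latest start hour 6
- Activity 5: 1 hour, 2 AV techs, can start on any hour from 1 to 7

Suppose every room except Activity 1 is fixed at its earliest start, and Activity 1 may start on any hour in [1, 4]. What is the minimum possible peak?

Activity 1@1: h1:16  h2:14  h3:11  h4:3  h5:0  h6:0  h7:0 → peak 16
Activity 1@2: h1:13  h2:14  h3:11  h4:3  h5:3  h6:0  h7:0 → peak 14
Activity 1@3: h1:13  h2:11  h3:11  h4:3  h5:3  h6:3  h7:0 → peak 13
Activity 1@4: h1:13  h2:11  h3:8  h4:3  h5:3  h6:3  h7:3 → peak 13
Best is Activity 1@3, peak 13.

13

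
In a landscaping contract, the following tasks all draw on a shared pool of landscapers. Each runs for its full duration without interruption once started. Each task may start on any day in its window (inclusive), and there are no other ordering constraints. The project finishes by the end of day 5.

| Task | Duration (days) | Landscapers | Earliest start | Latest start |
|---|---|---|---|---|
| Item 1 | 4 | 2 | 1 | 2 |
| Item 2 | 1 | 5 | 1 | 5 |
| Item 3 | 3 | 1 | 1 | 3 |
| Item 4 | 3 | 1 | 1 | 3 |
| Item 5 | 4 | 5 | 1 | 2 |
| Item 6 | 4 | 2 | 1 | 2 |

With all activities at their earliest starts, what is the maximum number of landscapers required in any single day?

16

Early-start schedule: Item 1@1, Item 2@1, Item 3@1, Item 4@1, Item 5@1, Item 6@1.
Load per day: day 1: 16, day 2: 11, day 3: 11, day 4: 9, day 5: 0.
Peak is 16.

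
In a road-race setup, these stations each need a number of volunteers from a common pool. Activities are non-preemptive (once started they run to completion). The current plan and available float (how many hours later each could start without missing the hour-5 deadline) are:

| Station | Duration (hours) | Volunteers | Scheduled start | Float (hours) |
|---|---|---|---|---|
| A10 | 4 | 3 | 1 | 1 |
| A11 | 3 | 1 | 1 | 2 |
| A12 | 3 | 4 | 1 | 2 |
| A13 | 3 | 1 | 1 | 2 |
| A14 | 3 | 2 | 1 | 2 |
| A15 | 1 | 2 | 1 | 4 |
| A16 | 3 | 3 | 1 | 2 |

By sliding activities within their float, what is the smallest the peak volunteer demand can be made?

14

Early-start (A10@1, A11@1, A12@1, A13@1, A14@1, A15@1, A16@1) gives peak 16: h1:16  h2:14  h3:14  h4:3  h5:0.
Shift A16→2.
Schedule A10@1, A11@1, A12@1, A13@1, A14@1, A15@1, A16@2: h1:13  h2:14  h3:14  h4:6  h5:0 — peak 14.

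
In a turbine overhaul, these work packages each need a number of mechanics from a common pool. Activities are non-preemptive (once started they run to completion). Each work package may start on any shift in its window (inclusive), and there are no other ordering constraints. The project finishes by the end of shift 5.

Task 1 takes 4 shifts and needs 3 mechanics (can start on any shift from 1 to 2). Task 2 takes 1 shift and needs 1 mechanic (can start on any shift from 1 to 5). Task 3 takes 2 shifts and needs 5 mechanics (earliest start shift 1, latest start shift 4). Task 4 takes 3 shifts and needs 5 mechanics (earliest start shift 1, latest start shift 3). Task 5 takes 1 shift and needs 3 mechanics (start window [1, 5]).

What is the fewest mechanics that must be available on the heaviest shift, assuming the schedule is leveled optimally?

9

Early-start (Task 1@1, Task 2@1, Task 3@1, Task 4@1, Task 5@1) gives peak 17: s1:17  s2:13  s3:8  s4:3  s5:0.
Shift Task 4→3, Task 5→5.
Schedule Task 1@1, Task 2@1, Task 3@1, Task 4@3, Task 5@5: s1:9  s2:8  s3:8  s4:8  s5:8 — peak 9.
Total mechanic-shifts = 41 over 5 shifts ⇒ peak ≥ ⌈41/5⌉ = 9, so 9 is optimal.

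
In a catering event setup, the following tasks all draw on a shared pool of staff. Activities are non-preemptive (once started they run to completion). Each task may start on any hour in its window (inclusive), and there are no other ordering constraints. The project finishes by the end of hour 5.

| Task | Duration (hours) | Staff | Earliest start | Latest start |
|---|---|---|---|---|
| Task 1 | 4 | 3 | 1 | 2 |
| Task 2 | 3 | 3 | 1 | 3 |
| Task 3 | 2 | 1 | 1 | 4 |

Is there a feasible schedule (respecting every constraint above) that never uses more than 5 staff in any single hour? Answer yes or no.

The minimum achievable peak is 6; 5 < 6, so no feasible schedule stays within the cap.

no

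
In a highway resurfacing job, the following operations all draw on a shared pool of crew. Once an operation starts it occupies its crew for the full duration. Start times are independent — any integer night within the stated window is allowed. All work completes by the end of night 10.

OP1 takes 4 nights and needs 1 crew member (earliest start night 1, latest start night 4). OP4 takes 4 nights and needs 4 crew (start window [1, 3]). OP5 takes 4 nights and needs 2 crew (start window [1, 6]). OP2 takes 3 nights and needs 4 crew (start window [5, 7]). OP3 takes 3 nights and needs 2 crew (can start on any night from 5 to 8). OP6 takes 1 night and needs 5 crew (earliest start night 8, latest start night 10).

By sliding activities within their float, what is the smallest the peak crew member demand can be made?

7

Schedule OP1@1, OP4@1, OP5@1, OP2@5, OP3@5, OP6@8: n1:7  n2:7  n3:7  n4:7  n5:6  n6:6  n7:6  n8:5  n9:0  n10:0 — peak 7.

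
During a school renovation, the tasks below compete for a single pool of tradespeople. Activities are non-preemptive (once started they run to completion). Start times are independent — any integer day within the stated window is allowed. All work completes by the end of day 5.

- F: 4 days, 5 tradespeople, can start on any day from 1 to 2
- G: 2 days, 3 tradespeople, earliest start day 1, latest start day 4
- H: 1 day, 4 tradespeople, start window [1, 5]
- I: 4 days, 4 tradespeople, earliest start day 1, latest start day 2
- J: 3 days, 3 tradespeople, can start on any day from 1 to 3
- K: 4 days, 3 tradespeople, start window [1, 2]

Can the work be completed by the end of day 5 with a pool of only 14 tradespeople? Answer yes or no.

The minimum achievable peak is 15; 14 < 15, so no feasible schedule stays within the cap.

no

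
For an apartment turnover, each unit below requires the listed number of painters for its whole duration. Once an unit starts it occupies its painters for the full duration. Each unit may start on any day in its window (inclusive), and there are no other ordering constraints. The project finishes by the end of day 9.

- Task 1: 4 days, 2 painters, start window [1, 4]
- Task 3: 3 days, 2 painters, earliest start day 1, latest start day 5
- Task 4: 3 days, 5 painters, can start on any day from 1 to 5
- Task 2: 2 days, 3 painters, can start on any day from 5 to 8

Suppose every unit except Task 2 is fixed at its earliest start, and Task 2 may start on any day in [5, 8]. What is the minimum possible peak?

9

Task 2@5: d1:9  d2:9  d3:9  d4:2  d5:3  d6:3  d7:0  d8:0  d9:0 → peak 9
Task 2@6: d1:9  d2:9  d3:9  d4:2  d5:0  d6:3  d7:3  d8:0  d9:0 → peak 9
Task 2@7: d1:9  d2:9  d3:9  d4:2  d5:0  d6:0  d7:3  d8:3  d9:0 → peak 9
Task 2@8: d1:9  d2:9  d3:9  d4:2  d5:0  d6:0  d7:0  d8:3  d9:3 → peak 9
Best is Task 2@5, peak 9.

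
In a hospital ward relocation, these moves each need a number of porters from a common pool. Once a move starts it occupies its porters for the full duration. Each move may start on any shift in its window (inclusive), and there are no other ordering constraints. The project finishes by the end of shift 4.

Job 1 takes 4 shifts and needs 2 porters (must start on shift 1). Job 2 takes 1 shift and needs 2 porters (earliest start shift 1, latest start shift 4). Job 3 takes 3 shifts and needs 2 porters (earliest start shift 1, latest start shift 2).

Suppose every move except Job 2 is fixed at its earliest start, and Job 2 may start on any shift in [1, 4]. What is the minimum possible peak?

Job 2@1: s1:6  s2:4  s3:4  s4:2 → peak 6
Job 2@2: s1:4  s2:6  s3:4  s4:2 → peak 6
Job 2@3: s1:4  s2:4  s3:6  s4:2 → peak 6
Job 2@4: s1:4  s2:4  s3:4  s4:4 → peak 4
Best is Job 2@4, peak 4.

4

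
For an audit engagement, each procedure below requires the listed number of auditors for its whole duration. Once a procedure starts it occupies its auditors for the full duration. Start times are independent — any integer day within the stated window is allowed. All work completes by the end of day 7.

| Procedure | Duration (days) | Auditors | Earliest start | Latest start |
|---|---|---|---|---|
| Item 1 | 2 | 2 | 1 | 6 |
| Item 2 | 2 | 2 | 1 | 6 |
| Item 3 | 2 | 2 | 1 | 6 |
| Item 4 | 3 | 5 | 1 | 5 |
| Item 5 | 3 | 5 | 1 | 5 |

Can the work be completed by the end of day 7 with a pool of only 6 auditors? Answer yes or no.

no

The minimum achievable peak is 7; 6 < 7, so no feasible schedule stays within the cap.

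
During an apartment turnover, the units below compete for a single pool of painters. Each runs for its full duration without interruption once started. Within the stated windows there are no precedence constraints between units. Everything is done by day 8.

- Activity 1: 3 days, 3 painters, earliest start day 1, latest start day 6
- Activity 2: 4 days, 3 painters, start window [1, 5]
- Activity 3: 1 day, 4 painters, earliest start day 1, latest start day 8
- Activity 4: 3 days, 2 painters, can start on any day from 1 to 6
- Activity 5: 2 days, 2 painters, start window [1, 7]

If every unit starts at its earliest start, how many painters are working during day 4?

3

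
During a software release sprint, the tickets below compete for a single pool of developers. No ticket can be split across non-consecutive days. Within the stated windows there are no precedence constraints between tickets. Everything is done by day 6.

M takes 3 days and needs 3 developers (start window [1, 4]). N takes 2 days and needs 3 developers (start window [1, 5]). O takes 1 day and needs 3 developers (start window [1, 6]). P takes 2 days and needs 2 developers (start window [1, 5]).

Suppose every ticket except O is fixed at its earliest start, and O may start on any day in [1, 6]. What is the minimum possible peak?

8

O@1: d1:11  d2:8  d3:3  d4:0  d5:0  d6:0 → peak 11
O@2: d1:8  d2:11  d3:3  d4:0  d5:0  d6:0 → peak 11
O@3: d1:8  d2:8  d3:6  d4:0  d5:0  d6:0 → peak 8
O@4: d1:8  d2:8  d3:3  d4:3  d5:0  d6:0 → peak 8
O@5: d1:8  d2:8  d3:3  d4:0  d5:3  d6:0 → peak 8
O@6: d1:8  d2:8  d3:3  d4:0  d5:0  d6:3 → peak 8
Best is O@3, peak 8.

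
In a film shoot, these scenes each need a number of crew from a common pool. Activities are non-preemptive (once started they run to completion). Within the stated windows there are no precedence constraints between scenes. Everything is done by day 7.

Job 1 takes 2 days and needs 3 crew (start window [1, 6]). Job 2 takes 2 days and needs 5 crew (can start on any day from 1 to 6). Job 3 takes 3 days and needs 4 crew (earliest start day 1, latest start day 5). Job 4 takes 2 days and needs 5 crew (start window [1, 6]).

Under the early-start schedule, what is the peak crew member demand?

Early-start schedule: Job 1@1, Job 2@1, Job 3@1, Job 4@1.
Load per day: day 1: 17, day 2: 17, day 3: 4, day 4: 0, day 5: 0, day 6: 0, day 7: 0.
Peak is 17.

17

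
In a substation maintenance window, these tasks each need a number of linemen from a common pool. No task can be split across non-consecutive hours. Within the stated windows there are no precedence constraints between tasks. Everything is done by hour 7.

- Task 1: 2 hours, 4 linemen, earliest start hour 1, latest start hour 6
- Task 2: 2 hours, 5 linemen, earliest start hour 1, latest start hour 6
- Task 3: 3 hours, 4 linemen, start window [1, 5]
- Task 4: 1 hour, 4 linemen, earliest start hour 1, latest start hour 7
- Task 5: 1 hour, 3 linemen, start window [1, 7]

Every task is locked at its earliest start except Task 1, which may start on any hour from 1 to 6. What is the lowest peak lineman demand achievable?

Task 1@1: h1:20  h2:13  h3:4  h4:0  h5:0  h6:0  h7:0 → peak 20
Task 1@2: h1:16  h2:13  h3:8  h4:0  h5:0  h6:0  h7:0 → peak 16
Task 1@3: h1:16  h2:9  h3:8  h4:4  h5:0  h6:0  h7:0 → peak 16
Task 1@4: h1:16  h2:9  h3:4  h4:4  h5:4  h6:0  h7:0 → peak 16
Task 1@5: h1:16  h2:9  h3:4  h4:0  h5:4  h6:4  h7:0 → peak 16
Task 1@6: h1:16  h2:9  h3:4  h4:0  h5:0  h6:4  h7:4 → peak 16
Best is Task 1@2, peak 16.

16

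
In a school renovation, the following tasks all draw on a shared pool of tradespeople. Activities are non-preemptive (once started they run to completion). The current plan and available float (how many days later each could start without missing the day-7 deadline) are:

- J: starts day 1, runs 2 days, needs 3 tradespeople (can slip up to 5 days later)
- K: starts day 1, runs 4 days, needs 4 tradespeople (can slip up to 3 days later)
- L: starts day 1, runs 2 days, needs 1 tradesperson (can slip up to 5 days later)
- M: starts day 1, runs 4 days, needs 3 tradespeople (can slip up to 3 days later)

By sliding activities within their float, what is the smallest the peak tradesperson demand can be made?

Early-start (J@1, K@1, L@1, M@1) gives peak 11: d1:11  d2:11  d3:7  d4:7  d5:0  d6:0  d7:0.
Shift L→5, M→3.
Schedule J@1, K@1, L@5, M@3: d1:7  d2:7  d3:7  d4:7  d5:4  d6:4  d7:0 — peak 7.

7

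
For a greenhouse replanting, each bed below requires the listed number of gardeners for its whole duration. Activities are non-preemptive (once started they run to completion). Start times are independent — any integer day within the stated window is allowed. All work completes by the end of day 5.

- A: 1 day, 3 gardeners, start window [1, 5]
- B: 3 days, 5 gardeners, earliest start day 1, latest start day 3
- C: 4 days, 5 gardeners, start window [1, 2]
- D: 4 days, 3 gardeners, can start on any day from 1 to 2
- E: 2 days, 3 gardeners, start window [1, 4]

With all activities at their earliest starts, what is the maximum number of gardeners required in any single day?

19

Early-start schedule: A@1, B@1, C@1, D@1, E@1.
Load per day: day 1: 19, day 2: 16, day 3: 13, day 4: 8, day 5: 0.
Peak is 19.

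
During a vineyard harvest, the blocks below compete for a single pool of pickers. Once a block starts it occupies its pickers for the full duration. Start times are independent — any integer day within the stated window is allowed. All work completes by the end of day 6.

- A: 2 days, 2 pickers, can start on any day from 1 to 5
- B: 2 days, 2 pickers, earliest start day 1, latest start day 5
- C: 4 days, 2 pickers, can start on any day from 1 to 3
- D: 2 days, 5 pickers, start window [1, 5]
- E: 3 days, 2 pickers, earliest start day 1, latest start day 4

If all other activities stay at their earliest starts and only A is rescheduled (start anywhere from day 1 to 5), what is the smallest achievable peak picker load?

A@1: d1:13  d2:13  d3:4  d4:2  d5:0  d6:0 → peak 13
A@2: d1:11  d2:13  d3:6  d4:2  d5:0  d6:0 → peak 13
A@3: d1:11  d2:11  d3:6  d4:4  d5:0  d6:0 → peak 11
A@4: d1:11  d2:11  d3:4  d4:4  d5:2  d6:0 → peak 11
A@5: d1:11  d2:11  d3:4  d4:2  d5:2  d6:2 → peak 11
Best is A@3, peak 11.

11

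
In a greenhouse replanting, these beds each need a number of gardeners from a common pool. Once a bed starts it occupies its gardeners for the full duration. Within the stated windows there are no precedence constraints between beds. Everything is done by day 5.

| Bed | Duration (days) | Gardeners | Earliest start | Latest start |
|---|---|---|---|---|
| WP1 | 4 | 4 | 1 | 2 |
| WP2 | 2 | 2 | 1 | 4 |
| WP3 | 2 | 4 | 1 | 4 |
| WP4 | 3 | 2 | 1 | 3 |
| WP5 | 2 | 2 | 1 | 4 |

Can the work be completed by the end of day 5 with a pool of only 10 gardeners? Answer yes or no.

yes

Schedule WP1@1, WP2@1, WP3@1, WP4@3, WP5@3: d1:10  d2:10  d3:8  d4:8  d5:2 — peak 10 ≤ 10.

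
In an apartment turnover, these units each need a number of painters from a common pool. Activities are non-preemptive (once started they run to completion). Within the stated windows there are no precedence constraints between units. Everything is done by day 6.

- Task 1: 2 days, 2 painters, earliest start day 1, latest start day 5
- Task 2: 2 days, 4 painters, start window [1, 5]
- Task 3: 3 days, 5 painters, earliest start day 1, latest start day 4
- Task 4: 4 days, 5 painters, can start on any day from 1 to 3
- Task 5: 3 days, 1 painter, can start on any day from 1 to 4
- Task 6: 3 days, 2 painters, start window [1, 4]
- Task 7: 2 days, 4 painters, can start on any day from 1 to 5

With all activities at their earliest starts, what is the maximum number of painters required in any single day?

23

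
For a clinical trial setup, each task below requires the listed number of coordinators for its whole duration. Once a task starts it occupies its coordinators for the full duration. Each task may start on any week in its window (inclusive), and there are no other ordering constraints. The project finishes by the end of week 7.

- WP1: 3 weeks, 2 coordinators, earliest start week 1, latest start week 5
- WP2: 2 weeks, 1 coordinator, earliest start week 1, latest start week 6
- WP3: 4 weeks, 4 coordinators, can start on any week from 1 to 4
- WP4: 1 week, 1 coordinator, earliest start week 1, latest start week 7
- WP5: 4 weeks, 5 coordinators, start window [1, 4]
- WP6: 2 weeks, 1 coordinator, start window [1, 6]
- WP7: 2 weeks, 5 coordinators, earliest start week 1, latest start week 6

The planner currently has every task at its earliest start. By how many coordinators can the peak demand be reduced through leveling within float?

Early-start peak: w1:19  w2:18  w3:11  w4:9  w5:0  w6:0  w7:0 ⇒ 19.
Leveled (WP1@1, WP2@1, WP3@3, WP4@1, WP5@4, WP6@2, WP7@1): w1:9  w2:9  w3:7  w4:9  w5:9  w6:9  w7:5 ⇒ 9.
Reduction 19 − 9 = 10.

10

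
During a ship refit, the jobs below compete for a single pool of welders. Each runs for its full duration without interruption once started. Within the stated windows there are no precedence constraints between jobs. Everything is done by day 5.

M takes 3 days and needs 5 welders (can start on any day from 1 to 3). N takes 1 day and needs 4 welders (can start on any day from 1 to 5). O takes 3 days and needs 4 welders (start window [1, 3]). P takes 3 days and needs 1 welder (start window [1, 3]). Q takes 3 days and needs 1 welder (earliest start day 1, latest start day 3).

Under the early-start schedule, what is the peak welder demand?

15

Early-start schedule: M@1, N@1, O@1, P@1, Q@1.
Load per day: day 1: 15, day 2: 11, day 3: 11, day 4: 0, day 5: 0.
Peak is 15.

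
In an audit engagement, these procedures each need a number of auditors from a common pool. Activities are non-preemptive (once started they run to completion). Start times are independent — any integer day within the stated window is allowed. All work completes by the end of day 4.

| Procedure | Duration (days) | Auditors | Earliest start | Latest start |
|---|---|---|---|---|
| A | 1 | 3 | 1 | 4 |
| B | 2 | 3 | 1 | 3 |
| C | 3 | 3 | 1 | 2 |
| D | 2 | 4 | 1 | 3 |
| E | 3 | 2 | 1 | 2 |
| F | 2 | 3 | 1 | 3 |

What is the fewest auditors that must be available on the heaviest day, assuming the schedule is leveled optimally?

11

Early-start (A@1, B@1, C@1, D@1, E@1, F@1) gives peak 18: d1:18  d2:15  d3:5  d4:0.
Shift C→2, D→3.
Schedule A@1, B@1, C@2, D@3, E@1, F@1: d1:11  d2:11  d3:9  d4:7 — peak 11.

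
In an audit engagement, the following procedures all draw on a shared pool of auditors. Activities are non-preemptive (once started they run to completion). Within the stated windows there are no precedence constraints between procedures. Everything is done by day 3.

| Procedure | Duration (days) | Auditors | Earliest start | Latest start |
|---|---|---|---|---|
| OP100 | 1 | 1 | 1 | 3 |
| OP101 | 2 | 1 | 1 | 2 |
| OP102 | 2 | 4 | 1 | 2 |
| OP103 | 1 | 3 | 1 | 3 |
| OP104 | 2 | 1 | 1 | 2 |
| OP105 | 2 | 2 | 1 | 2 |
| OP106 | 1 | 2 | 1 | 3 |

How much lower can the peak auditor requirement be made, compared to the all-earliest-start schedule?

6

Early-start peak: d1:14  d2:8  d3:0 ⇒ 14.
Leveled (OP100@1, OP101@1, OP102@1, OP103@3, OP104@1, OP105@2, OP106@3): d1:7  d2:8  d3:7 ⇒ 8.
Reduction 14 − 8 = 6.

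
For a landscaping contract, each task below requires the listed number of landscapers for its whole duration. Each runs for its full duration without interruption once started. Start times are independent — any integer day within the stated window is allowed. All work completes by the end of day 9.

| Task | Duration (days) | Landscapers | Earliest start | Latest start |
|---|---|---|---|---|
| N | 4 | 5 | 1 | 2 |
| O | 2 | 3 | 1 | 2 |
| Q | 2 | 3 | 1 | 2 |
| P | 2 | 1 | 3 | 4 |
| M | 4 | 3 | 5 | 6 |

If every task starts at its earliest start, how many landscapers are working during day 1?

11

At early start, day 1 has: N, O, Q.
Demand: 5 + 3 + 3 = 11.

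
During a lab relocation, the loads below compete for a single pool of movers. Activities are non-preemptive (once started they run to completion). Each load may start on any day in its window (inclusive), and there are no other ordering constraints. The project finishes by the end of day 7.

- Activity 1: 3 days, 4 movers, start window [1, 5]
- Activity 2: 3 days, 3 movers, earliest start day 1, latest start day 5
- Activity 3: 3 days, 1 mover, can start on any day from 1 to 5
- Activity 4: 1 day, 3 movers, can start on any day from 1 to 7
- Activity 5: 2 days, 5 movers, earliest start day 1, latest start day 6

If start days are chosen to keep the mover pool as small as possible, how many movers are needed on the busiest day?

Early-start (Activity 1@1, Activity 2@1, Activity 3@1, Activity 4@1, Activity 5@1) gives peak 16: d1:16  d2:13  d3:8  d4:0  d5:0  d6:0  d7:0.
Shift Activity 3→4, Activity 4→4, Activity 5→5.
Schedule Activity 1@1, Activity 2@1, Activity 3@4, Activity 4@4, Activity 5@5: d1:7  d2:7  d3:7  d4:4  d5:6  d6:6  d7:0 — peak 7.

7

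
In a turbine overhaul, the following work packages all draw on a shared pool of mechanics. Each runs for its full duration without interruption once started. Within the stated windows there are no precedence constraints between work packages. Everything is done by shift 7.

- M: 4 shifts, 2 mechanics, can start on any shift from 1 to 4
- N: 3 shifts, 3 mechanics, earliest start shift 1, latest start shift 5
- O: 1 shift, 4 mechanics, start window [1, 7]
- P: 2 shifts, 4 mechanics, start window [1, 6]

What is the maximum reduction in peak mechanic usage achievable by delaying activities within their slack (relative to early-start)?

Early-start peak: s1:13  s2:9  s3:5  s4:2  s5:0  s6:0  s7:0 ⇒ 13.
Leveled (M@1, N@1, O@5, P@6): s1:5  s2:5  s3:5  s4:2  s5:4  s6:4  s7:4 ⇒ 5.
Reduction 13 − 5 = 8.

8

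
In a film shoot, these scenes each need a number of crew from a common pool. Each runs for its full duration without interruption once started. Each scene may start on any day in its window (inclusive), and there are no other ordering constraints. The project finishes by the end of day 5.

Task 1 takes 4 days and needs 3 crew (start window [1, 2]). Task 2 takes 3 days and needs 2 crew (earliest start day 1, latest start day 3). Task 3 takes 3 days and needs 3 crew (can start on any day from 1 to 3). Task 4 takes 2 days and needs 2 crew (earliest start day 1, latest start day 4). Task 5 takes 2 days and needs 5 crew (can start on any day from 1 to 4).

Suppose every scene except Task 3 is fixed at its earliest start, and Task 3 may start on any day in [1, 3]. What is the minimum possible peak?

Task 3@1: d1:15  d2:15  d3:8  d4:3  d5:0 → peak 15
Task 3@2: d1:12  d2:15  d3:8  d4:6  d5:0 → peak 15
Task 3@3: d1:12  d2:12  d3:8  d4:6  d5:3 → peak 12
Best is Task 3@3, peak 12.

12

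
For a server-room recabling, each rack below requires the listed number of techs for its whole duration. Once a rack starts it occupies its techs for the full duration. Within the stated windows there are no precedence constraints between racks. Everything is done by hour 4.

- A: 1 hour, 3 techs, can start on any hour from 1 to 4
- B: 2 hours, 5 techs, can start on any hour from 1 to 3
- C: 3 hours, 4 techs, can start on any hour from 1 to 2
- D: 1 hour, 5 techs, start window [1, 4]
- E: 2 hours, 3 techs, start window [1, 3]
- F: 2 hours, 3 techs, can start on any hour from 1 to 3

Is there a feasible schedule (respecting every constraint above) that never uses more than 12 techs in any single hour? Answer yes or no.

Schedule A@1, B@1, C@1, D@4, E@2, F@3: h1:12  h2:12  h3:10  h4:8 — peak 12 ≤ 12.

yes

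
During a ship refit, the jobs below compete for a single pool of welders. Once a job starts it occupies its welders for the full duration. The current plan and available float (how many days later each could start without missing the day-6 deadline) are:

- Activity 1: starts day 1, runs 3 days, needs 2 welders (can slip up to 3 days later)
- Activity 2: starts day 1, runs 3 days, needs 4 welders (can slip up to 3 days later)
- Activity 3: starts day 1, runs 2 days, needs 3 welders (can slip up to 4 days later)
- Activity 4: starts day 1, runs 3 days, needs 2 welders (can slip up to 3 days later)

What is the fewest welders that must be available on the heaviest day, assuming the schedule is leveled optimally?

6

Early-start (Activity 1@1, Activity 2@1, Activity 3@1, Activity 4@1) gives peak 11: d1:11  d2:11  d3:8  d4:0  d5:0  d6:0.
Shift Activity 3→4, Activity 4→4.
Schedule Activity 1@1, Activity 2@1, Activity 3@4, Activity 4@4: d1:6  d2:6  d3:6  d4:5  d5:5  d6:2 — peak 6.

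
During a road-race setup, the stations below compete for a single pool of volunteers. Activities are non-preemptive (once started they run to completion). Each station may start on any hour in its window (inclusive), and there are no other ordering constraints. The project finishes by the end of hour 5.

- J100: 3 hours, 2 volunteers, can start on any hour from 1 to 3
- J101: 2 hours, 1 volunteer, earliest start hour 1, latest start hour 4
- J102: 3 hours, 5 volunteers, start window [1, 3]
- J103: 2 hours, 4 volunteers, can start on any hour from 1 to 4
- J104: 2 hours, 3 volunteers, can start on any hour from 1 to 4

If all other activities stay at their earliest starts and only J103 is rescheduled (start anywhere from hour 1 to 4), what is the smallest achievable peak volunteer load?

11

J103@1: h1:15  h2:15  h3:7  h4:0  h5:0 → peak 15
J103@2: h1:11  h2:15  h3:11  h4:0  h5:0 → peak 15
J103@3: h1:11  h2:11  h3:11  h4:4  h5:0 → peak 11
J103@4: h1:11  h2:11  h3:7  h4:4  h5:4 → peak 11
Best is J103@3, peak 11.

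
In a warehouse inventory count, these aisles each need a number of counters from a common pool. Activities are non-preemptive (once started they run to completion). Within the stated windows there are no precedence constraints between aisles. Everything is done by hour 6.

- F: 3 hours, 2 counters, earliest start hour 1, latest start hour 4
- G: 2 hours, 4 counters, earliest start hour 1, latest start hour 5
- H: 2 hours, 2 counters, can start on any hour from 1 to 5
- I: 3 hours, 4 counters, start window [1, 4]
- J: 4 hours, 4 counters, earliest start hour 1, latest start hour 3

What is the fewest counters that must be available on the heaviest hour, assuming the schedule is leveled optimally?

8

Early-start (F@1, G@1, H@1, I@1, J@1) gives peak 16: h1:16  h2:16  h3:10  h4:4  h5:0  h6:0.
Shift I→4, J→3.
Schedule F@1, G@1, H@1, I@4, J@3: h1:8  h2:8  h3:6  h4:8  h5:8  h6:8 — peak 8.
Total counter-hours = 46 over 6 hours ⇒ peak ≥ ⌈46/6⌉ = 8, so 8 is optimal.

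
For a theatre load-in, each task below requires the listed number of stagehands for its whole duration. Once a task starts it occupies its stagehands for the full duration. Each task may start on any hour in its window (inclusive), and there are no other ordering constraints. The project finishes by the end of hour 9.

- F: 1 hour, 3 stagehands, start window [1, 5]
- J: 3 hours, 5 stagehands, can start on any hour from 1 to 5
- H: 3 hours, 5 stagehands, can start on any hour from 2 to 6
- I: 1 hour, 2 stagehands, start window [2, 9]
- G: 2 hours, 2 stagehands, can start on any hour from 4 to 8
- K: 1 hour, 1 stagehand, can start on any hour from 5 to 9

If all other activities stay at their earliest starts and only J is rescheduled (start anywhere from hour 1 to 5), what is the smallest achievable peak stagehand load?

8

J@1: h1:8  h2:12  h3:10  h4:7  h5:3  h6:0  h7:0  h8:0  h9:0 → peak 12
J@2: h1:3  h2:12  h3:10  h4:12  h5:3  h6:0  h7:0  h8:0  h9:0 → peak 12
J@3: h1:3  h2:7  h3:10  h4:12  h5:8  h6:0  h7:0  h8:0  h9:0 → peak 12
J@4: h1:3  h2:7  h3:5  h4:12  h5:8  h6:5  h7:0  h8:0  h9:0 → peak 12
J@5: h1:3  h2:7  h3:5  h4:7  h5:8  h6:5  h7:5  h8:0  h9:0 → peak 8
Best is J@5, peak 8.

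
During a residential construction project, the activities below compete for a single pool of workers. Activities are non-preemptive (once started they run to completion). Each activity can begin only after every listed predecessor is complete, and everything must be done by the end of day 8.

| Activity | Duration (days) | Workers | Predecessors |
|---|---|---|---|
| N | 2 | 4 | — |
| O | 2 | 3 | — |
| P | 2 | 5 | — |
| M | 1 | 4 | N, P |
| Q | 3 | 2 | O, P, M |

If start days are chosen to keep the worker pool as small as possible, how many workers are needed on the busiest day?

7

Early-start (N@1, O@1, P@1, M@3, Q@4) gives peak 12: d1:12  d2:12  d3:4  d4:2  d5:2  d6:2  d7:0  d8:0.
Shift P→3, M→5, Q→6.
Schedule N@1, O@1, P@3, M@5, Q@6: d1:7  d2:7  d3:5  d4:5  d5:4  d6:2  d7:2  d8:2 — peak 7.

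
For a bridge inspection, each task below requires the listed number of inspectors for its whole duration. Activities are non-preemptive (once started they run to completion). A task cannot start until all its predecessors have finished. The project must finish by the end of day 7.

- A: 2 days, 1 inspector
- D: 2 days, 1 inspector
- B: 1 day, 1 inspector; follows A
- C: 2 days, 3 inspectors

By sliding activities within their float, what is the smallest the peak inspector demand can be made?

Early-start (A@1, D@1, B@3, C@1) gives peak 5: d1:5  d2:5  d3:1  d4:0  d5:0  d6:0  d7:0.
Shift C→4.
Schedule A@1, D@1, B@3, C@4: d1:2  d2:2  d3:1  d4:3  d5:3  d6:0  d7:0 — peak 3.

3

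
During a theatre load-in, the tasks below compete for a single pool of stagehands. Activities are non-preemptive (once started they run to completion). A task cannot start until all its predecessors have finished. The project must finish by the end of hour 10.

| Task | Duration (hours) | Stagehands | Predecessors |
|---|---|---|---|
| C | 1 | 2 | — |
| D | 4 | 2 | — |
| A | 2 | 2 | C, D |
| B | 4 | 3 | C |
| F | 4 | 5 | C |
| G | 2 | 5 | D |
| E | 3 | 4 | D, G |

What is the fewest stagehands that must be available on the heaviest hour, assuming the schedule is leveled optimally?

Early-start (C@1, D@1, A@5, B@2, F@2, G@5, E@7) gives peak 15: h1:4  h2:10  h3:10  h4:10  h5:15  h6:7  h7:4  h8:4  h9:4  h10:0.
Shift B→7, G→6, E→8.
Schedule C@1, D@1, A@5, B@7, F@2, G@6, E@8: h1:4  h2:7  h3:7  h4:7  h5:7  h6:7  h7:8  h8:7  h9:7  h10:7 — peak 8.

8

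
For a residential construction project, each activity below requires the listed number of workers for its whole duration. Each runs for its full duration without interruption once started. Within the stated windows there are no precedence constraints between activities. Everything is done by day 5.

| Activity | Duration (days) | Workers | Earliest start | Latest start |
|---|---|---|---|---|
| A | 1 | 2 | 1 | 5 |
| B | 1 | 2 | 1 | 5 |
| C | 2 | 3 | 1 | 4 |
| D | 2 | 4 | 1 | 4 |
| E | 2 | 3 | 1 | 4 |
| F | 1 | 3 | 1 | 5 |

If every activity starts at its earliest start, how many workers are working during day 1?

17

At early start, day 1 has: A, B, C, D, E, F.
Demand: 2 + 2 + 3 + 4 + 3 + 3 = 17.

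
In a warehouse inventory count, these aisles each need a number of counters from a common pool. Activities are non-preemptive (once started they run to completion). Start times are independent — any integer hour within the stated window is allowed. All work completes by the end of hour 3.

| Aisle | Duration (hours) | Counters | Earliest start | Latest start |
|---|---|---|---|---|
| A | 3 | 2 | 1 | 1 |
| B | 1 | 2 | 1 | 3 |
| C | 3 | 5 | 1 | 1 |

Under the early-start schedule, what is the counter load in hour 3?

7

At early start, hour 3 has: A, C.
Demand: 2 + 5 = 7.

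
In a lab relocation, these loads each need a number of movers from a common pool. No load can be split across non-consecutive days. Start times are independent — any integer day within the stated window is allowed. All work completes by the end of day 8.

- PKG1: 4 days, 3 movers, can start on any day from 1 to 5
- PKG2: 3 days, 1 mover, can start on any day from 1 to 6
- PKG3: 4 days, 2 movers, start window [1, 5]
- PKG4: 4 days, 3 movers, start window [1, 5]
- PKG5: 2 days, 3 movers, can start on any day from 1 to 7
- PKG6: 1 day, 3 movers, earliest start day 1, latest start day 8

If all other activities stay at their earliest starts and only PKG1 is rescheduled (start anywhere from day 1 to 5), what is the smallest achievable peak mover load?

PKG1@1: d1:15  d2:12  d3:9  d4:8  d5:0  d6:0  d7:0  d8:0 → peak 15
PKG1@2: d1:12  d2:12  d3:9  d4:8  d5:3  d6:0  d7:0  d8:0 → peak 12
PKG1@3: d1:12  d2:9  d3:9  d4:8  d5:3  d6:3  d7:0  d8:0 → peak 12
PKG1@4: d1:12  d2:9  d3:6  d4:8  d5:3  d6:3  d7:3  d8:0 → peak 12
PKG1@5: d1:12  d2:9  d3:6  d4:5  d5:3  d6:3  d7:3  d8:3 → peak 12
Best is PKG1@2, peak 12.

12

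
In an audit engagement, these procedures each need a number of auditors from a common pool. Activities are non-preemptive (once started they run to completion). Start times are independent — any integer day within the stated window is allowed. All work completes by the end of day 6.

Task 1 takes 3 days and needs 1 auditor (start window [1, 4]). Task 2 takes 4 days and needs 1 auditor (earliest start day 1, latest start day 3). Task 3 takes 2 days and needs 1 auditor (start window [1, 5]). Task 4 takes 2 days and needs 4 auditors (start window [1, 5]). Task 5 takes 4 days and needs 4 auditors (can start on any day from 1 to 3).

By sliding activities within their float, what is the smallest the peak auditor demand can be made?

6

Early-start (Task 1@1, Task 2@1, Task 3@1, Task 4@1, Task 5@1) gives peak 11: d1:11  d2:11  d3:6  d4:5  d5:0  d6:0.
Shift Task 3→4, Task 5→3.
Schedule Task 1@1, Task 2@1, Task 3@4, Task 4@1, Task 5@3: d1:6  d2:6  d3:6  d4:6  d5:5  d6:4 — peak 6.
Total auditor-days = 33 over 6 days ⇒ peak ≥ ⌈33/6⌉ = 6, so 6 is optimal.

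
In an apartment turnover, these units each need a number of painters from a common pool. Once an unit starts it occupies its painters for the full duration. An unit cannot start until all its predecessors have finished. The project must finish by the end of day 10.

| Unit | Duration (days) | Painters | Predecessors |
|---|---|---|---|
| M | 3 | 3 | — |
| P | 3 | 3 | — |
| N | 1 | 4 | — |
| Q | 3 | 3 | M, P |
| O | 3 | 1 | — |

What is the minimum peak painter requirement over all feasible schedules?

4

Early-start (M@1, P@1, N@1, Q@4, O@1) gives peak 11: d1:11  d2:7  d3:7  d4:3  d5:3  d6:3  d7:0  d8:0  d9:0  d10:0.
Shift P→4, N→7, Q→8.
Schedule M@1, P@4, N@7, Q@8, O@1: d1:4  d2:4  d3:4  d4:3  d5:3  d6:3  d7:4  d8:3  d9:3  d10:3 — peak 4.
Total painter-days = 34 over 10 days ⇒ peak ≥ ⌈34/10⌉ = 4, so 4 is optimal.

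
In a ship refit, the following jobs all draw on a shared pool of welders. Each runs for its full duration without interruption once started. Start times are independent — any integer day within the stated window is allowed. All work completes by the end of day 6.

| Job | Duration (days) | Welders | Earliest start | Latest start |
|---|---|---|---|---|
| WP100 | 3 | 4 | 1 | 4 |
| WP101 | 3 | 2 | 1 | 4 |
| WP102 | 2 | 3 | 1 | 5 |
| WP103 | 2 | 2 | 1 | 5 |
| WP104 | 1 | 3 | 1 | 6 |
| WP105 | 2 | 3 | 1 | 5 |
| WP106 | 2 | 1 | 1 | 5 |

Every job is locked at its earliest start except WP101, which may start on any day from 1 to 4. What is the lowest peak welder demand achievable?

16

WP101@1: d1:18  d2:15  d3:6  d4:0  d5:0  d6:0 → peak 18
WP101@2: d1:16  d2:15  d3:6  d4:2  d5:0  d6:0 → peak 16
WP101@3: d1:16  d2:13  d3:6  d4:2  d5:2  d6:0 → peak 16
WP101@4: d1:16  d2:13  d3:4  d4:2  d5:2  d6:2 → peak 16
Best is WP101@2, peak 16.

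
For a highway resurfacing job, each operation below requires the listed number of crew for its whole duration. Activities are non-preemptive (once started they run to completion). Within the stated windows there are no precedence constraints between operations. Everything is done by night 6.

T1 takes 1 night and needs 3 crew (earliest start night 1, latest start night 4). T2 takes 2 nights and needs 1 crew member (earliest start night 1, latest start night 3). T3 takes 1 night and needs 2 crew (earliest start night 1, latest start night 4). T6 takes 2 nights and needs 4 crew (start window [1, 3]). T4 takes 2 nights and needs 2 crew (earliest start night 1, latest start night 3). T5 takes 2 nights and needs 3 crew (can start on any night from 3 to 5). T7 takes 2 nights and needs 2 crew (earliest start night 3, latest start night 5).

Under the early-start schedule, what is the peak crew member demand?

Early-start schedule: T1@1, T2@1, T3@1, T6@1, T4@1, T5@3, T7@3.
Load per night: night 1: 12, night 2: 7, night 3: 5, night 4: 5, night 5: 0, night 6: 0.
Peak is 12.

12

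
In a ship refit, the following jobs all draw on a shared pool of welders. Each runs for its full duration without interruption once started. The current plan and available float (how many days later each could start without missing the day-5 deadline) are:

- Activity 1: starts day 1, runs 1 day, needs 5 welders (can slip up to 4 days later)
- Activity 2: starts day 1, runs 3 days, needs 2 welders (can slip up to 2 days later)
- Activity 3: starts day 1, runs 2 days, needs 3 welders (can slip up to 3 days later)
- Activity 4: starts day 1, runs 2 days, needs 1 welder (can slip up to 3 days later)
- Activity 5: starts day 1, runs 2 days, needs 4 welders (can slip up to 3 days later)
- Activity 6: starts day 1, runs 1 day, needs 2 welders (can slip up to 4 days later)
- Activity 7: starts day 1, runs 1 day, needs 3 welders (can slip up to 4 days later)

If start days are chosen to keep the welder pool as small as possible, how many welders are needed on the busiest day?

7

Early-start (Activity 1@1, Activity 2@1, Activity 3@1, Activity 4@1, Activity 5@1, Activity 6@1, Activity 7@1) gives peak 20: d1:20  d2:10  d3:2  d4:0  d5:0.
Shift Activity 3→2, Activity 4→2, Activity 5→4, Activity 6→4, Activity 7→5.
Schedule Activity 1@1, Activity 2@1, Activity 3@2, Activity 4@2, Activity 5@4, Activity 6@4, Activity 7@5: d1:7  d2:6  d3:6  d4:6  d5:7 — peak 7.
Total welder-days = 32 over 5 days ⇒ peak ≥ ⌈32/5⌉ = 7, so 7 is optimal.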